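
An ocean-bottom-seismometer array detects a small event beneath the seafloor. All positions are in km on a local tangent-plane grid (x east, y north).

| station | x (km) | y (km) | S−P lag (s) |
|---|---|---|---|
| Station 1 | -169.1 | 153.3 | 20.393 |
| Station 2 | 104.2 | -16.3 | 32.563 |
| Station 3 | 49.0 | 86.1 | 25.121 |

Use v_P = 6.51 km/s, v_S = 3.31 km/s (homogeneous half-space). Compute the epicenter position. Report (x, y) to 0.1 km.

Distance from S−P lag: d = Δt · v_P v_S / (v_P − v_S) = Δt · (6.51·3.31)/(6.51−3.31) ≈ 6.7338·Δt.
So d_Station 1 = 137.32, d_Station 2 = 219.27, d_Station 3 = 169.16 km.
Circle about each station: (x + 169.1)² + (y − 153.3)² = 137.32²; (x − 104.2)² + (y + 16.3)² = 219.27²; (x − 49.0)² + (y − 86.1)² = 169.16².
Subtracting pairs of circle equations eliminates x²+y² and gives linear equations (the radical axes):
546.6 x − 339.2 y = -70194.92
436.2 x − 134.4 y = -52039.81
Solving the 2×2 system: x ≈ -110.3, y ≈ 29.2 km.

(-110.3, 29.2)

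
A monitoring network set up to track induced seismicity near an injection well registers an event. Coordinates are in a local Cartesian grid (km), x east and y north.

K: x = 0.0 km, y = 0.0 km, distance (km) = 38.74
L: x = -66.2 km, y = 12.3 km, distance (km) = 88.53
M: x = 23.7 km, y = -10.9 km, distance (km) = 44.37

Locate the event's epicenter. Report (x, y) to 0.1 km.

Circle about each station: x² + y² = 38.74²; (x + 66.2)² + (y − 12.3)² = 88.53²; (x − 23.7)² + (y + 10.9)² = 44.37².
Subtracting the K equation from the L and M equations removes the quadratic terms:
-132.4 x + 24.6 y = -1803.04
47.4 x − 21.8 y = 212.59
Solving the 2×2 system: x ≈ 19.8, y ≈ 33.3 km.
Check against K (with the unrounded x, y): √(x²+y²) = 38.76 ≈ 38.74 km. ✓

(19.8, 33.3)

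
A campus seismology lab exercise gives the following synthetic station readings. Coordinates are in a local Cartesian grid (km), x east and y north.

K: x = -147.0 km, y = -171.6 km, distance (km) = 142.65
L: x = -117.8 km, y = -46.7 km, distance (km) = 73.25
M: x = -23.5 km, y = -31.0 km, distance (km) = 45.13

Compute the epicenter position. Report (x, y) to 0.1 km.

Circle about each station: (x + 147.0)² + (y + 171.6)² = 142.65²; (x + 117.8)² + (y + 46.7)² = 73.25²; (x + 23.5)² + (y + 31.0)² = 45.13².
Subtracting pairs of circle equations eliminates x²+y² and gives linear equations (the radical axes):
58.4 x + 249.8 y = -20014.37
247.0 x + 281.2 y = -31230.00
Solving the 2×2 system: x ≈ -48.0, y ≈ -68.9 km.

-48.0 km east, -68.9 km north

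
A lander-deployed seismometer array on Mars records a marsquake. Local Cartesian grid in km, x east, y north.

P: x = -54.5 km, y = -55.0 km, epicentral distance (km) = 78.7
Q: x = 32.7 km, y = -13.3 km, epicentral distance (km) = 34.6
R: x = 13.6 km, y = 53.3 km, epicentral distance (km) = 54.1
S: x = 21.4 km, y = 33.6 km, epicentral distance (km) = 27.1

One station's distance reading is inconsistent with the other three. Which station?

S

Solve using three stations at a time. Using P, Q, R (subtract circle equations pairwise → linear system) gives (x, y) ≈ (1.1, 0.7).
Distances from that point to each station vs reported:
  P: calculated 78.7 vs reported 78.7 → residual 0.0 km
  Q: calculated 34.6 vs reported 34.6 → residual 0.0 km
  R: calculated 54.1 vs reported 54.1 → residual 0.0 km
  S: calculated 38.7 vs reported 27.1 → residual 11.6 km
P, Q, R are mutually consistent (residuals ≈ 0); S is off by 11.6 km.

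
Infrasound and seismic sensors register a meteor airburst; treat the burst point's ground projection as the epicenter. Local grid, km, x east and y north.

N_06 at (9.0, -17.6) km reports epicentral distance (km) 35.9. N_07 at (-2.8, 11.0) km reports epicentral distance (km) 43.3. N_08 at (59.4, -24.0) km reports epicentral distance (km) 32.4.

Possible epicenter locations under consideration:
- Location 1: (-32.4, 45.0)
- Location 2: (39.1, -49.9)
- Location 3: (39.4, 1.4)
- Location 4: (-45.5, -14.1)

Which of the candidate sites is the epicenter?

Location 3

For each candidate, compare |candidate − station| to the reported distance:
Location 1: residuals N_06 39.2, N_07 1.8, N_08 82.4 → max 82.4 km
Location 2: residuals N_06 8.3, N_07 30.6, N_08 0.5 → max 30.6 km
Location 3: residuals N_06 0.1, N_07 0.0, N_08 0.1 → max 0.1 km
Location 4: residuals N_06 18.7, N_07 6.2, N_08 73.0 → max 73.0 km
Only Location 3 has all residuals ≈ 0.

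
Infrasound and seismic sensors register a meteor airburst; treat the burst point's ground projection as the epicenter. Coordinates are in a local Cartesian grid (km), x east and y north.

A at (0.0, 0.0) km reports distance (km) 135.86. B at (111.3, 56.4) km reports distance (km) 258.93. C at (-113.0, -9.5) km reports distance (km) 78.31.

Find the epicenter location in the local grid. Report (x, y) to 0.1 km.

Circle about each station: x² + y² = 135.86²; (x − 111.3)² + (y − 56.4)² = 258.93²; (x + 113.0)² + (y + 9.5)² = 78.31².
Subtracting the A equation from the B and C equations removes the quadratic terms:
222.6 x + 112.8 y = -33018.16
-226.0 x − 19.0 y = 25184.73
Solving the 2×2 system: x ≈ -104.1, y ≈ -87.3 km.

-104.1 km east, -87.3 km north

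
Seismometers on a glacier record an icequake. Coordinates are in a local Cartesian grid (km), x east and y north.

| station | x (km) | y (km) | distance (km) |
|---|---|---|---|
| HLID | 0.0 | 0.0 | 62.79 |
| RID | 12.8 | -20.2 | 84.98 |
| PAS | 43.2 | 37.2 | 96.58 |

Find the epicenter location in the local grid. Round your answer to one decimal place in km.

x ≈ -53.3 km, y ≈ 33.2 km

Circle about each station: x² + y² = 62.79²; (x − 12.8)² + (y + 20.2)² = 84.98²; (x − 43.2)² + (y − 37.2)² = 96.58².
Subtracting the HLID equation from the RID and PAS equations removes the quadratic terms:
25.6 x − 40.4 y = -2707.14
86.4 x + 74.4 y = -2135.03
Solving the 2×2 system: x ≈ -53.3, y ≈ 33.2 km.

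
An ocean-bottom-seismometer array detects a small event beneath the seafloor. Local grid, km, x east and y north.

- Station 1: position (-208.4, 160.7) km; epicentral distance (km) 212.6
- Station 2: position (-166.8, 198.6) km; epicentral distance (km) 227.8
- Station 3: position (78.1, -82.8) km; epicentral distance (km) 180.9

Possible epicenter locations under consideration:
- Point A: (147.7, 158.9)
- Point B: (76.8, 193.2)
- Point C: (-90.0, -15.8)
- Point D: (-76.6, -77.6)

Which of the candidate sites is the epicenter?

Point C

For each candidate, compare |candidate − station| to the reported distance:
Point A: residuals Station 1 143.5, Station 2 89.2, Station 3 70.6 → max 143.5 km
Point B: residuals Station 1 74.4, Station 2 15.9, Station 3 95.1 → max 95.1 km
Point C: residuals Station 1 0.1, Station 2 0.1, Station 3 0.1 → max 0.1 km
Point D: residuals Station 1 59.7, Station 2 62.8, Station 3 26.1 → max 62.8 km
Only Point C has all residuals ≈ 0.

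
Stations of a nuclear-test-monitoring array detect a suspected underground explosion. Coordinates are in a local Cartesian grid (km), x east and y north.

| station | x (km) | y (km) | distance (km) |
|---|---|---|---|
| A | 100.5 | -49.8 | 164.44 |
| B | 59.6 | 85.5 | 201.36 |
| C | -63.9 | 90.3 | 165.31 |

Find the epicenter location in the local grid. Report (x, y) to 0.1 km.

Circle about each station: (x − 100.5)² + (y + 49.8)² = 164.44²; (x − 59.6)² + (y − 85.5)² = 201.36²; (x + 63.9)² + (y − 90.3)² = 165.31².
Subtracting the A equation from the B and C equations removes the quadratic terms:
-81.8 x + 270.6 y = -15223.22
-328.8 x + 280.2 y = -629.87
Solving the 2×2 system: x ≈ -62.0, y ≈ -75.0 km.
Check against A (with the unrounded x, y): √((x − 100.5)²+(y + 49.8)²) = 164.44 ≈ 164.44 km. ✓

(-62.0, -75.0)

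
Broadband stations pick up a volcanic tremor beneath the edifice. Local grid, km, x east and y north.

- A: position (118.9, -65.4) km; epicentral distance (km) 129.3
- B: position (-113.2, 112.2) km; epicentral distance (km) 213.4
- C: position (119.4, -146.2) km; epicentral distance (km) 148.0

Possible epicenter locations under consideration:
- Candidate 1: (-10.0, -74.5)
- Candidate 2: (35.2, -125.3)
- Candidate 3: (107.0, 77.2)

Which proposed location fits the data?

For each candidate, compare |candidate − station| to the reported distance:
Candidate 1: residuals A 0.1, B 0.1, C 0.1 → max 0.1 km
Candidate 2: residuals A 26.4, B 66.7, C 61.2 → max 66.7 km
Candidate 3: residuals A 13.8, B 9.6, C 75.7 → max 75.7 km
Only Candidate 1 has all residuals ≈ 0.

Candidate 1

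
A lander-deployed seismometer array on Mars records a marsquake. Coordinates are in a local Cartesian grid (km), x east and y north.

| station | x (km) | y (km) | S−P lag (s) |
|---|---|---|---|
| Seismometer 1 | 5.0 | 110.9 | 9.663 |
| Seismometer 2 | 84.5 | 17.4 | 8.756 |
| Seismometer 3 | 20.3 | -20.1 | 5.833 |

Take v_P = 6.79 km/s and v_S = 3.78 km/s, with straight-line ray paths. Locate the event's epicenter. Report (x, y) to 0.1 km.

Distance from S−P lag: d = Δt · v_P v_S / (v_P − v_S) = Δt · (6.79·3.78)/(6.79−3.78) ≈ 8.5270·Δt.
So d_Seismometer 1 = 82.40, d_Seismometer 2 = 74.66, d_Seismometer 3 = 49.74 km.
Circle about each station: (x − 5.0)² + (y − 110.9)² = 82.40²; (x − 84.5)² + (y − 17.4)² = 74.66²; (x − 20.3)² + (y + 20.1)² = 49.74².
Subtracting the Seismometer 1 equation from the Seismometer 2 and Seismometer 3 equations removes the quadratic terms:
159.0 x − 187.0 y = -3665.16
30.6 x − 262.0 y = -7192.02
Solving the 2×2 system: x ≈ 10.7, y ≈ 28.7 km.

x ≈ 10.7 km, y ≈ 28.7 km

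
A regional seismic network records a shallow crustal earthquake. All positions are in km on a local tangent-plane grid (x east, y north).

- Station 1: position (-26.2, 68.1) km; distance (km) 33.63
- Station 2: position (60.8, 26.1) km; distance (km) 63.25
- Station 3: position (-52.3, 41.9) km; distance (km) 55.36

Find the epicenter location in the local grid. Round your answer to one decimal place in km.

Circle about each station: (x + 26.2)² + (y − 68.1)² = 33.63²; (x − 60.8)² + (y − 26.1)² = 63.25²; (x + 52.3)² + (y − 41.9)² = 55.36².
Subtracting pairs of circle equations eliminates x²+y² and gives linear equations (the radical axes):
174.0 x − 84.0 y = -3815.79
-52.2 x − 52.4 y = -2766.90
Solving the 2×2 system: x ≈ 2.4, y ≈ 50.4 km.

x ≈ 2.4 km, y ≈ 50.4 km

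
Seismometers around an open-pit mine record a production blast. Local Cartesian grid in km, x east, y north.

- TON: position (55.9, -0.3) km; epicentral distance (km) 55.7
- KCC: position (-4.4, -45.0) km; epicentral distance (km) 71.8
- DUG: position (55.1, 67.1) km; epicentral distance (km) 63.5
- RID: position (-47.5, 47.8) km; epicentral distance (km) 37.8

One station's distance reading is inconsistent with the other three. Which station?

Solve using three stations at a time. Using TON, KCC, DUG (subtract circle equations pairwise → linear system) gives (x, y) ≈ (6.8, 25.9).
Distances from that point to each station vs reported:
  TON: calculated 55.7 vs reported 55.7 → residual 0.0 km
  KCC: calculated 71.8 vs reported 71.8 → residual 0.0 km
  DUG: calculated 63.5 vs reported 63.5 → residual 0.0 km
  RID: calculated 58.5 vs reported 37.8 → residual 20.7 km
TON, KCC, DUG are mutually consistent (residuals ≈ 0); RID is off by 20.7 km.

RID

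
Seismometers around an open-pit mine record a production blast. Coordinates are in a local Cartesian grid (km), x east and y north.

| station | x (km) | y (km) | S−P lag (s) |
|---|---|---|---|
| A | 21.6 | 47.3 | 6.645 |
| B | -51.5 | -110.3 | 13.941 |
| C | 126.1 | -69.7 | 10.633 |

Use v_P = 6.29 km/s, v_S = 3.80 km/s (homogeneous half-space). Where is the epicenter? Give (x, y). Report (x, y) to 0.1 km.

Distance from S−P lag: d = Δt · v_P v_S / (v_P − v_S) = Δt · (6.29·3.80)/(6.29−3.80) ≈ 9.5992·Δt.
So d_A = 63.79, d_B = 133.82, d_C = 102.07 km.
Circle about each station: (x − 21.6)² + (y − 47.3)² = 63.79²; (x + 51.5)² + (y + 110.3)² = 133.82²; (x − 126.1)² + (y + 69.7)² = 102.07².
Subtracting the A equation from the B and C equations removes the quadratic terms:
-146.2 x − 315.2 y = -1724.14
209.0 x − 234.0 y = 11706.33
Solving the 2×2 system: x ≈ 40.9, y ≈ -13.5 km.

x ≈ 40.9 km, y ≈ -13.5 km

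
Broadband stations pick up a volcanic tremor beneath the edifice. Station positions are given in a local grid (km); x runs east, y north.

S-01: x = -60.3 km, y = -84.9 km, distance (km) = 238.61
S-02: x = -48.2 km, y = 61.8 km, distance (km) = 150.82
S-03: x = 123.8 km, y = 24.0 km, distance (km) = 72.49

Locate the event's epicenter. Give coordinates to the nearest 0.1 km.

(99.5, 92.3)

Circle about each station: (x + 60.3)² + (y + 84.9)² = 238.61²; (x + 48.2)² + (y − 61.8)² = 150.82²; (x − 123.8)² + (y − 24.0)² = 72.49².
Subtracting pairs of circle equations eliminates x²+y² and gives linear equations (the radical axes):
24.2 x + 293.4 y = 29486.44
368.2 x + 217.8 y = 56738.27
Solving the 2×2 system: x ≈ 99.5, y ≈ 92.3 km.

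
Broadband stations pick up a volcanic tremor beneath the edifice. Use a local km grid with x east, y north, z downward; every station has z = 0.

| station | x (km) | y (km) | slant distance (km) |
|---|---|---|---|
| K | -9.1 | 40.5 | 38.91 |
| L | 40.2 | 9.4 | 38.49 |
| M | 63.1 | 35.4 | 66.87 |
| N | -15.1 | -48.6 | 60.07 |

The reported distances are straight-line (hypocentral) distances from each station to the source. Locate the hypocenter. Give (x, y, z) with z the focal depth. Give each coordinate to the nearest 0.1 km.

x ≈ 4.3 km, y ≈ 6.6 km, depth ≈ 13.6 km

Each station gives a sphere (x−x_i)² + (y−y_i)² + z² = d_i² (stations at z=0).
Subtracting the K sphere from L and M: z² cancels, leaving linear equations in x and y:
98.6 x − 62.2 y = 13.85
144.4 x − 10.2 y = 554.10
Solving: x ≈ 4.303, y ≈ 6.599 km (keep extra digits for the depth step; rounded: 4.3, 6.6).
Then from the K sphere: z² = 38.91² − (x + 9.1)² − (y − 40.5)² with x = 4.303, y = 6.599, so z ≈ 13.604 ≈ 13.6 km.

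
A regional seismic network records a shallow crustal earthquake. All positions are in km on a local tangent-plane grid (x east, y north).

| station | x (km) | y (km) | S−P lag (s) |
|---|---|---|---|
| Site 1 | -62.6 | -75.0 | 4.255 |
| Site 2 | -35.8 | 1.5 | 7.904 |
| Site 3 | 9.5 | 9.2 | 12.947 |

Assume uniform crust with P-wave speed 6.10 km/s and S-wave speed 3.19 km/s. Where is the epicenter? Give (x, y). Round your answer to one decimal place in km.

Distance from S−P lag: d = Δt · v_P v_S / (v_P − v_S) = Δt · (6.10·3.19)/(6.10−3.19) ≈ 6.6869·Δt.
So d_Site 1 = 28.45, d_Site 2 = 52.85, d_Site 3 = 86.58 km.
Circle about each station: (x + 62.6)² + (y + 75.0)² = 28.45²; (x + 35.8)² + (y − 1.5)² = 52.85²; (x − 9.5)² + (y − 9.2)² = 86.58².
Subtracting the Site 1 equation from the Site 2 and Site 3 equations removes the quadratic terms:
53.6 x + 153.0 y = -10243.59
144.2 x + 168.4 y = -16055.56
Solving the 2×2 system: x ≈ -56.1, y ≈ -47.3 km.

-56.1 km east, -47.3 km north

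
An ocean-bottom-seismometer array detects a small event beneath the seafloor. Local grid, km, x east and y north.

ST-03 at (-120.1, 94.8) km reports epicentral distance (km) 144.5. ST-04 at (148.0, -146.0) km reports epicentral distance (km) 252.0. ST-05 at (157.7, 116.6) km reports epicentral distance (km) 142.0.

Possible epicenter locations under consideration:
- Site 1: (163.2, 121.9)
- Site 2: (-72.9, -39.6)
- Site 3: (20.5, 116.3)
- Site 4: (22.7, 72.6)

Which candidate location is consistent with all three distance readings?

For each candidate, compare |candidate − station| to the reported distance:
Site 1: residuals ST-03 140.1, ST-04 16.3, ST-05 134.4 → max 140.1 km
Site 2: residuals ST-03 2.1, ST-04 6.8, ST-05 136.5 → max 136.5 km
Site 3: residuals ST-03 2.3, ST-04 39.6, ST-05 4.8 → max 39.6 km
Site 4: residuals ST-03 0.0, ST-04 0.0, ST-05 0.0 → max 0.0 km
Only Site 4 has all residuals ≈ 0.

Site 4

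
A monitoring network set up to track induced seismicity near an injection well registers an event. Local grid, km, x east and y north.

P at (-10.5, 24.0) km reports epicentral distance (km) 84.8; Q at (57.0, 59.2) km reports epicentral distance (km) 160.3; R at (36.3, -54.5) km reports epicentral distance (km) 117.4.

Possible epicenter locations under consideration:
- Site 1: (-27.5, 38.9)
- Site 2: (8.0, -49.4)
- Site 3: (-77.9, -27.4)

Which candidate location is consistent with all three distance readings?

For each candidate, compare |candidate − station| to the reported distance:
Site 1: residuals P 62.2, Q 73.4, R 4.3 → max 73.4 km
Site 2: residuals P 9.1, Q 41.2, R 88.6 → max 88.6 km
Site 3: residuals P 0.0, Q 0.0, R 0.0 → max 0.0 km
Only Site 3 has all residuals ≈ 0.

Site 3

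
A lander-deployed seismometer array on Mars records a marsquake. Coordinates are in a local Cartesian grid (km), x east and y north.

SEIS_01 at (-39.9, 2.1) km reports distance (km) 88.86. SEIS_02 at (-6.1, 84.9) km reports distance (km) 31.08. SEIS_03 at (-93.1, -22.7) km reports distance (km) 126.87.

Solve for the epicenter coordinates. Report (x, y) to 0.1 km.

-36.6 km east, 90.9 km north

Circle about each station: (x + 39.9)² + (y − 2.1)² = 88.86²; (x + 6.1)² + (y − 84.9)² = 31.08²; (x + 93.1)² + (y + 22.7)² = 126.87².
Subtracting the SEIS_01 equation from the SEIS_02 and SEIS_03 equations removes the quadratic terms:
67.6 x + 165.6 y = 12578.93
-106.4 x − 49.6 y = -613.42
Solving the 2×2 system: x ≈ -36.6, y ≈ 90.9 km.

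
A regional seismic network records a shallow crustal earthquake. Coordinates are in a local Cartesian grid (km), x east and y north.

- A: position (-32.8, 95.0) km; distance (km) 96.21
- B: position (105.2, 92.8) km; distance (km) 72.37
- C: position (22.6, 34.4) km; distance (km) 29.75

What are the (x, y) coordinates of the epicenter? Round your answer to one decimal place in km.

(50.0, 46.0)

Circle about each station: (x + 32.8)² + (y − 95.0)² = 96.21²; (x − 105.2)² + (y − 92.8)² = 72.37²; (x − 22.6)² + (y − 34.4)² = 29.75².
Subtracting the A equation from the B and C equations removes the quadratic terms:
276.0 x − 4.4 y = 13596.99
110.8 x − 121.2 y = -35.42
Solving the 2×2 system: x ≈ 50.0, y ≈ 46.0 km.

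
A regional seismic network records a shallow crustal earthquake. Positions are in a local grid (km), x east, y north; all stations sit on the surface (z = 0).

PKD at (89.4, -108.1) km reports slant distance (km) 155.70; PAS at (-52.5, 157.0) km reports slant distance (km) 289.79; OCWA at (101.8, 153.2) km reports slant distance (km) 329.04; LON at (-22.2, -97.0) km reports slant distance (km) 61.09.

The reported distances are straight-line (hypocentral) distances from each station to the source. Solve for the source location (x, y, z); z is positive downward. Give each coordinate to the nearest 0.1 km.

(-61.1, -130.8, 32.8)

Each station gives a sphere (x−x_i)² + (y−y_i)² + z² = d_i² (stations at z=0).
Subtracting the PKD sphere from PAS and OCWA: z² cancels, leaving linear equations in x and y:
-283.8 x + 530.2 y = -52008.47
24.8 x + 522.6 y = -69869.32
Solving: x ≈ -61.098, y ≈ -130.796 km (keep extra digits for the depth step; rounded: -61.1, -130.8).
Then from the PKD sphere: z² = 155.70² − (x − 89.4)² − (y + 108.1)² with x = -61.098, y = -130.796, so z ≈ 32.829 ≈ 32.8 km.
Check against LON (with the unrounded solution): distance 61.10 ≈ 61.09 km. ✓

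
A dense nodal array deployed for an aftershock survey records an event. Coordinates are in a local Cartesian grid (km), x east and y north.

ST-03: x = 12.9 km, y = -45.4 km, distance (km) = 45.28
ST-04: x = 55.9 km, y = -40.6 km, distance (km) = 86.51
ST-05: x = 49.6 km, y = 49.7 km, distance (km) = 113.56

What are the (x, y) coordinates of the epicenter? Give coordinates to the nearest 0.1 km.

Circle about each station: (x − 12.9)² + (y + 45.4)² = 45.28²; (x − 55.9)² + (y + 40.6)² = 86.51²; (x − 49.6)² + (y − 49.7)² = 113.56².
Subtracting pairs of circle equations eliminates x²+y² and gives linear equations (the radical axes):
86.0 x + 9.6 y = -2888.10
73.4 x + 190.2 y = -8142.92
Solving the 2×2 system: x ≈ -30.1, y ≈ -31.2 km.
Check against ST-03 (with the unrounded x, y): √((x − 12.9)²+(y + 45.4)²) = 45.29 ≈ 45.28 km. ✓

x ≈ -30.1 km, y ≈ -31.2 km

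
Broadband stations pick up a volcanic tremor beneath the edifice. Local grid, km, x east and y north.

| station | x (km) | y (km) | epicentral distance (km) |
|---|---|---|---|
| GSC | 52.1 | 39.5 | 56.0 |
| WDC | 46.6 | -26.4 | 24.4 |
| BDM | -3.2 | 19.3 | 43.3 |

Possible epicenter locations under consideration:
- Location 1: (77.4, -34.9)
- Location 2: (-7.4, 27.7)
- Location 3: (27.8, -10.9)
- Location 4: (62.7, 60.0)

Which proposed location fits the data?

For each candidate, compare |candidate − station| to the reported distance:
Location 1: residuals GSC 22.6, WDC 7.6, BDM 53.8 → max 53.8 km
Location 2: residuals GSC 4.7, WDC 52.0, BDM 33.9 → max 52.0 km
Location 3: residuals GSC 0.0, WDC 0.0, BDM 0.0 → max 0.0 km
Location 4: residuals GSC 32.9, WDC 63.5, BDM 34.2 → max 63.5 km
Only Location 3 has all residuals ≈ 0.

Location 3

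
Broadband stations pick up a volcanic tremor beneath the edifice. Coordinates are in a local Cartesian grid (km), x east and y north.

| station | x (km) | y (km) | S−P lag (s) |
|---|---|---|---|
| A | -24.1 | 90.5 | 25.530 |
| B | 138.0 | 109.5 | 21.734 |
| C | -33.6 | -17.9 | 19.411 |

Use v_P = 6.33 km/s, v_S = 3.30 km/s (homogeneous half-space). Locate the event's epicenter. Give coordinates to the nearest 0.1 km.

Distance from S−P lag: d = Δt · v_P v_S / (v_P − v_S) = Δt · (6.33·3.30)/(6.33−3.30) ≈ 6.8941·Δt.
So d_A = 176.01, d_B = 149.84, d_C = 133.82 km.
Circle about each station: (x + 24.1)² + (y − 90.5)² = 176.01²; (x − 138.0)² + (y − 109.5)² = 149.84²; (x + 33.6)² + (y + 17.9)² = 133.82².
Subtracting the A equation from the B and C equations removes the quadratic terms:
324.2 x + 38.0 y = 30790.68
-19.0 x − 216.8 y = 5750.04
Solving the 2×2 system: x ≈ 99.1, y ≈ -35.2 km.

99.1 km east, -35.2 km north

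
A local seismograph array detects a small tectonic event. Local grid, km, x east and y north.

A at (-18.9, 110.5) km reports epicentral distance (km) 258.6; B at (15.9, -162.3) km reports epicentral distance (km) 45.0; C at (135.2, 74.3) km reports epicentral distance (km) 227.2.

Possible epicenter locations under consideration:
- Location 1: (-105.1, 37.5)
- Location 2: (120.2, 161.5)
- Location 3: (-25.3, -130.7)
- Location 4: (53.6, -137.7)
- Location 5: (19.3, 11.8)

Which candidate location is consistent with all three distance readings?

Location 4

For each candidate, compare |candidate − station| to the reported distance:
Location 1: residuals A 145.6, B 188.6, C 15.9 → max 188.6 km
Location 2: residuals A 110.4, B 295.2, C 138.7 → max 295.2 km
Location 3: residuals A 17.3, B 6.9, C 33.2 → max 33.2 km
Location 4: residuals A 0.0, B 0.0, C 0.0 → max 0.0 km
Location 5: residuals A 152.8, B 129.1, C 95.5 → max 152.8 km
Only Location 4 has all residuals ≈ 0.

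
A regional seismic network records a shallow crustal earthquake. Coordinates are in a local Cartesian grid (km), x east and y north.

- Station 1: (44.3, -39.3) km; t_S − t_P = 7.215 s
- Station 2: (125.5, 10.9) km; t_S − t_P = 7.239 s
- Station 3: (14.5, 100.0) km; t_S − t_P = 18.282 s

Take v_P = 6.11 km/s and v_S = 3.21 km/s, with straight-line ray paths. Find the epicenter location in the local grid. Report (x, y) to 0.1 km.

Distance from S−P lag: d = Δt · v_P v_S / (v_P − v_S) = Δt · (6.11·3.21)/(6.11−3.21) ≈ 6.7631·Δt.
So d_Station 1 = 48.80, d_Station 2 = 48.96, d_Station 3 = 123.64 km.
Circle about each station: (x − 44.3)² + (y + 39.3)² = 48.80²; (x − 125.5)² + (y − 10.9)² = 48.96²; (x − 14.5)² + (y − 100.0)² = 123.64².
Subtracting pairs of circle equations eliminates x²+y² and gives linear equations (the radical axes):
162.4 x + 100.4 y = 12346.44
-59.6 x + 278.6 y = -6202.14
Solving the 2×2 system: x ≈ 79.3, y ≈ -5.3 km.
Check against Station 1 (with the unrounded x, y): √((x − 44.3)²+(y + 39.3)²) = 48.80 ≈ 48.80 km. ✓

x ≈ 79.3 km, y ≈ -5.3 km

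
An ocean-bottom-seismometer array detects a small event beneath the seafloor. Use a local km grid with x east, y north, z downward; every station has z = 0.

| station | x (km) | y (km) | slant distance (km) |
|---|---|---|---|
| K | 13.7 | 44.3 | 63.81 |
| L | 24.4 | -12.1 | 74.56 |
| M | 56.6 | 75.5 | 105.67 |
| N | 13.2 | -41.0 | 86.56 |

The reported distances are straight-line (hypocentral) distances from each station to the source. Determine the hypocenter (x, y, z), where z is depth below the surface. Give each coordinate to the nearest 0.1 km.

Each station gives a sphere (x−x_i)² + (y−y_i)² + z² = d_i² (stations at z=0).
Subtracting the K sphere from L and M: z² cancels, leaving linear equations in x and y:
21.4 x − 112.8 y = -2895.89
85.8 x + 62.4 y = -340.80
Solving: x ≈ -19.898, y ≈ 21.898 km (keep extra digits for the depth step; rounded: -19.9, 21.9).
Then from the K sphere: z² = 63.81² − (x − 13.7)² − (y − 44.3)² with x = -19.898, y = 21.898, so z ≈ 49.407 ≈ 49.4 km.

x ≈ -19.9 km, y ≈ 21.9 km, depth ≈ 49.4 km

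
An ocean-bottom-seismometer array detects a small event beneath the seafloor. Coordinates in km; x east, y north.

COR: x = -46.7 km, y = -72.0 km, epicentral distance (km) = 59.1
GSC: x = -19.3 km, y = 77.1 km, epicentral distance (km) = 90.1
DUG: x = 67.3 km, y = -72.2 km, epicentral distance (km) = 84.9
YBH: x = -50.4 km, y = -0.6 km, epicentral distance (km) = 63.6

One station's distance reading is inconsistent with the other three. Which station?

Solve using three stations at a time. Using GSC, DUG, YBH (subtract circle equations pairwise → linear system) gives (x, y) ≈ (12.9, -7.1).
Distances from that point to each station vs reported:
  COR: calculated 88.1 vs reported 59.1 → residual 29.0 km
  GSC: calculated 90.1 vs reported 90.1 → residual 0.0 km
  DUG: calculated 84.9 vs reported 84.9 → residual 0.0 km
  YBH: calculated 63.6 vs reported 63.6 → residual 0.0 km
GSC, DUG, YBH are mutually consistent (residuals ≈ 0); COR is off by 29.0 km.

COR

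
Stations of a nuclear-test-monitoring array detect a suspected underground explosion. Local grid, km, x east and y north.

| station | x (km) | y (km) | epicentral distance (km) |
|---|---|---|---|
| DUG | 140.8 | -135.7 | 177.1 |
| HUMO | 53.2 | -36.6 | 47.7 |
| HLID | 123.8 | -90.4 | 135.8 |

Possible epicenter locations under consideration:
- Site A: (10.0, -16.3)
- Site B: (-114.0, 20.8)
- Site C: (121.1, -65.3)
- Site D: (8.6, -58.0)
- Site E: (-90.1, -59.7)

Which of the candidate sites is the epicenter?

Site A

For each candidate, compare |candidate − station| to the reported distance:
Site A: residuals DUG 0.0, HUMO 0.0, HLID 0.0 → max 0.0 km
Site B: residuals DUG 121.9, HUMO 129.1, HLID 126.7 → max 129.1 km
Site C: residuals DUG 104.0, HUMO 26.0, HLID 110.6 → max 110.6 km
Site D: residuals DUG 23.8, HUMO 1.8, HLID 16.1 → max 23.8 km
Site E: residuals DUG 66.0, HUMO 97.4, HLID 80.3 → max 97.4 km
Only Site A has all residuals ≈ 0.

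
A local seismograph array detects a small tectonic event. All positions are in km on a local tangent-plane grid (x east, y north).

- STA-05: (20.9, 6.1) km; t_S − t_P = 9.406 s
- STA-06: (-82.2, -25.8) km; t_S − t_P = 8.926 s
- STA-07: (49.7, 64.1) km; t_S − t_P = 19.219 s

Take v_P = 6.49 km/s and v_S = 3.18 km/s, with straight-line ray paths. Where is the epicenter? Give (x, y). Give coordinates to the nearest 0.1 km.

(-26.6, -28.3)

Distance from S−P lag: d = Δt · v_P v_S / (v_P − v_S) = Δt · (6.49·3.18)/(6.49−3.18) ≈ 6.2351·Δt.
So d_STA-05 = 58.65, d_STA-06 = 55.65, d_STA-07 = 119.83 km.
Circle about each station: (x − 20.9)² + (y − 6.1)² = 58.65²; (x + 82.2)² + (y + 25.8)² = 55.65²; (x − 49.7)² + (y − 64.1)² = 119.83².
Subtracting pairs of circle equations eliminates x²+y² and gives linear equations (the radical axes):
-206.2 x − 63.8 y = 7291.36
57.6 x + 116.0 y = -4814.53
Solving the 2×2 system: x ≈ -26.6, y ≈ -28.3 km.
Check against STA-05 (with the unrounded x, y): √((x − 20.9)²+(y − 6.1)²) = 58.65 ≈ 58.65 km. ✓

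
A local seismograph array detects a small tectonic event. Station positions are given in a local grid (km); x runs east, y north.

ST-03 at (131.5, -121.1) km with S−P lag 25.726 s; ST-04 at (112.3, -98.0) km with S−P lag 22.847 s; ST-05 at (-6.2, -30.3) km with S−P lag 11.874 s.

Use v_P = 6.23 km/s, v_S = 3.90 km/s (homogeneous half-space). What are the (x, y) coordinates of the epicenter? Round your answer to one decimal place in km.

(-33.4, 90.5)

Distance from S−P lag: d = Δt · v_P v_S / (v_P − v_S) = Δt · (6.23·3.90)/(6.23−3.90) ≈ 10.4279·Δt.
So d_ST-03 = 268.27, d_ST-04 = 238.25, d_ST-05 = 123.82 km.
Circle about each station: (x − 131.5)² + (y + 121.1)² = 268.27²; (x − 112.3)² + (y + 98.0)² = 238.25²; (x + 6.2)² + (y + 30.3)² = 123.82².
Subtracting pairs of circle equations eliminates x²+y² and gives linear equations (the radical axes):
-38.4 x + 46.2 y = 5463.56
-275.4 x + 181.6 y = 25636.47
Solving the 2×2 system: x ≈ -33.4, y ≈ 90.5 km.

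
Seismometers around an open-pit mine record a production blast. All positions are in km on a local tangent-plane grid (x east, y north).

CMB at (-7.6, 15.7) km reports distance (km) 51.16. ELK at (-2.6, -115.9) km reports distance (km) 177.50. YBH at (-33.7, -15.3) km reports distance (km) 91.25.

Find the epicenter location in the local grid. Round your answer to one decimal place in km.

(17.1, 60.5)

Circle about each station: (x + 7.6)² + (y − 15.7)² = 51.16²; (x + 2.6)² + (y + 115.9)² = 177.50²; (x + 33.7)² + (y + 15.3)² = 91.25².
Subtracting pairs of circle equations eliminates x²+y² and gives linear equations (the radical axes):
10.0 x − 263.2 y = -15753.58
-52.2 x − 62.0 y = -4643.69
Solving the 2×2 system: x ≈ 17.1, y ≈ 60.5 km.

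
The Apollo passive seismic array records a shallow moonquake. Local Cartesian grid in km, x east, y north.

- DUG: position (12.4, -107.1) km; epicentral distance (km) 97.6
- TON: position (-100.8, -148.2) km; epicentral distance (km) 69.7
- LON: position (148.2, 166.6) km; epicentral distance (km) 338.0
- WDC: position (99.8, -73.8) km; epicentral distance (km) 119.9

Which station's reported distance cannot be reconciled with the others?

Solve using three stations at a time. Using DUG, TON, LON (subtract circle equations pairwise → linear system) gives (x, y) ≈ (-81.7, -81.2).
Distances from that point to each station vs reported:
  DUG: calculated 97.6 vs reported 97.6 → residual 0.0 km
  TON: calculated 69.7 vs reported 69.7 → residual 0.0 km
  LON: calculated 338.0 vs reported 338.0 → residual 0.0 km
  WDC: calculated 181.6 vs reported 119.9 → residual 61.7 km
DUG, TON, LON are mutually consistent (residuals ≈ 0); WDC is off by 61.7 km.

WDC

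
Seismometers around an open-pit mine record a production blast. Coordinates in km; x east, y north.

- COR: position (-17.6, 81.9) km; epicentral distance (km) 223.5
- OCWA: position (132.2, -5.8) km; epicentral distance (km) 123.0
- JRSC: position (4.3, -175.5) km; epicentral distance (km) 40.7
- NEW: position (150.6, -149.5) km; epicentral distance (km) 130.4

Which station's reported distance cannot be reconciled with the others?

Solve using three stations at a time. Using COR, JRSC, NEW (subtract circle equations pairwise → linear system) gives (x, y) ≈ (20.7, -138.3).
Distances from that point to each station vs reported:
  COR: calculated 223.5 vs reported 223.5 → residual 0.0 km
  OCWA: calculated 173.2 vs reported 123.0 → residual 50.2 km
  JRSC: calculated 40.7 vs reported 40.7 → residual 0.0 km
  NEW: calculated 130.4 vs reported 130.4 → residual 0.0 km
COR, JRSC, NEW are mutually consistent (residuals ≈ 0); OCWA is off by 50.2 km.

OCWA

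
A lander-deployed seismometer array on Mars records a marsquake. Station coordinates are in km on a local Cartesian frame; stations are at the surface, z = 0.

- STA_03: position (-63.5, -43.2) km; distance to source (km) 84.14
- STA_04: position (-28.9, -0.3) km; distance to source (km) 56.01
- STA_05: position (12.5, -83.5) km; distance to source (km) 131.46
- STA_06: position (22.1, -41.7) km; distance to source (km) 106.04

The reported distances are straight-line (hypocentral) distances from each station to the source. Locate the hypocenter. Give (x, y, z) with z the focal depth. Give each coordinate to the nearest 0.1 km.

x ≈ -46.2 km, y ≈ 24.2 km, depth ≈ 47.3 km

Each station gives a sphere (x−x_i)² + (y−y_i)² + z² = d_i² (stations at z=0).
Subtracting the STA_03 sphere from STA_04 and STA_05: z² cancels, leaving linear equations in x and y:
69.2 x + 85.8 y = -1120.77
152.0 x − 80.6 y = -8972.18
Solving: x ≈ -46.197, y ≈ 24.197 km (keep extra digits for the depth step; rounded: -46.2, 24.2).
Then from the STA_03 sphere: z² = 84.14² − (x + 63.5)² − (y + 43.2)² with x = -46.197, y = 24.197, so z ≈ 47.305 ≈ 47.3 km.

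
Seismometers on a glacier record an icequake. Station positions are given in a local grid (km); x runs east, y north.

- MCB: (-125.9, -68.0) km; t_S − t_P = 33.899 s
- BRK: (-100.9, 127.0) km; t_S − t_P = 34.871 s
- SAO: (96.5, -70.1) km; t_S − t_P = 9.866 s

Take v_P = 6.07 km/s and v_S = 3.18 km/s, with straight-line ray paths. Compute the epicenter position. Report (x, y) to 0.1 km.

Distance from S−P lag: d = Δt · v_P v_S / (v_P − v_S) = Δt · (6.07·3.18)/(6.07−3.18) ≈ 6.6791·Δt.
So d_MCB = 226.41, d_BRK = 232.91, d_SAO = 65.90 km.
Circle about each station: (x + 125.9)² + (y + 68.0)² = 226.41²; (x + 100.9)² + (y − 127.0)² = 232.91²; (x − 96.5)² + (y + 70.1)² = 65.90².
Subtracting pairs of circle equations eliminates x²+y² and gives linear equations (the radical axes):
50.0 x + 390.0 y = 2849.42
444.8 x − 4.2 y = 40670.13
Solving the 2×2 system: x ≈ 91.4, y ≈ -4.4 km.

91.4 km east, -4.4 km north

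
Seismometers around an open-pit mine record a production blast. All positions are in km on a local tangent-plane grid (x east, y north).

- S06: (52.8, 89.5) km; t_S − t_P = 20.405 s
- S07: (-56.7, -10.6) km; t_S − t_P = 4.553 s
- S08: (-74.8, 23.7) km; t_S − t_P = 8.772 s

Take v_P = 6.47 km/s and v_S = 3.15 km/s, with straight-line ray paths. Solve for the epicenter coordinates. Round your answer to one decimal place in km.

(-29.3, -5.1)

Distance from S−P lag: d = Δt · v_P v_S / (v_P − v_S) = Δt · (6.47·3.15)/(6.47−3.15) ≈ 6.1387·Δt.
So d_S06 = 125.26, d_S07 = 27.95, d_S08 = 53.85 km.
Circle about each station: (x − 52.8)² + (y − 89.5)² = 125.26²; (x + 56.7)² + (y + 10.6)² = 27.95²; (x + 74.8)² + (y − 23.7)² = 53.85².
Subtracting pairs of circle equations eliminates x²+y² and gives linear equations (the radical axes):
-219.0 x − 200.2 y = 7438.03
-255.2 x − 131.6 y = 8148.89
Solving the 2×2 system: x ≈ -29.3, y ≈ -5.1 km.
Check against S06 (with the unrounded x, y): √((x − 52.8)²+(y − 89.5)²) = 125.26 ≈ 125.26 km. ✓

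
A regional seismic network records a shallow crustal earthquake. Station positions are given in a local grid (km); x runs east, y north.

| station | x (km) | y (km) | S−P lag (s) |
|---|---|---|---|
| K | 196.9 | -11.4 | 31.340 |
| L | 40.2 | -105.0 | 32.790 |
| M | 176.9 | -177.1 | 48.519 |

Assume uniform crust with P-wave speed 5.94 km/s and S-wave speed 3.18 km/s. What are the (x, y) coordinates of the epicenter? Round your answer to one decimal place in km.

x ≈ 26.6 km, y ≈ 119.0 km

Distance from S−P lag: d = Δt · v_P v_S / (v_P − v_S) = Δt · (5.94·3.18)/(5.94−3.18) ≈ 6.8439·Δt.
So d_K = 214.49, d_L = 224.41, d_M = 332.06 km.
Circle about each station: (x − 196.9)² + (y + 11.4)² = 214.49²; (x − 40.2)² + (y + 105.0)² = 224.41²; (x − 176.9)² + (y + 177.1)² = 332.06².
Subtracting the K equation from the L and M equations removes the quadratic terms:
-313.4 x − 187.2 y = -30612.42
-40.0 x − 331.4 y = -40499.43
Solving the 2×2 system: x ≈ 26.6, y ≈ 119.0 km.
Check against K (with the unrounded x, y): √((x − 196.9)²+(y + 11.4)²) = 214.49 ≈ 214.49 km. ✓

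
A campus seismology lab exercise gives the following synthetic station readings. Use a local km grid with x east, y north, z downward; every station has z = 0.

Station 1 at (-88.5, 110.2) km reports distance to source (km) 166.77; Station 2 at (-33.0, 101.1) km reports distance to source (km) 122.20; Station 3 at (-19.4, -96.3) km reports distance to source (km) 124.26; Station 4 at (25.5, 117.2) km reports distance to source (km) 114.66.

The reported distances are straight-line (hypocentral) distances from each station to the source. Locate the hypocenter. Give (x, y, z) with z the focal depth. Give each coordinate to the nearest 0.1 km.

(39.3, 8.2, 32.8)

Each station gives a sphere (x−x_i)² + (y−y_i)² + z² = d_i² (stations at z=0).
Subtracting the Station 1 sphere from Station 2 and Station 3: z² cancels, leaving linear equations in x and y:
111.0 x − 18.2 y = 4213.31
138.2 x − 413.0 y = 2045.45
Solving: x ≈ 39.302, y ≈ 8.199 km (keep extra digits for the depth step; rounded: 39.3, 8.2).
Then from the Station 1 sphere: z² = 166.77² − (x + 88.5)² − (y − 110.2)² with x = 39.302, y = 8.199, so z ≈ 32.782 ≈ 32.8 km.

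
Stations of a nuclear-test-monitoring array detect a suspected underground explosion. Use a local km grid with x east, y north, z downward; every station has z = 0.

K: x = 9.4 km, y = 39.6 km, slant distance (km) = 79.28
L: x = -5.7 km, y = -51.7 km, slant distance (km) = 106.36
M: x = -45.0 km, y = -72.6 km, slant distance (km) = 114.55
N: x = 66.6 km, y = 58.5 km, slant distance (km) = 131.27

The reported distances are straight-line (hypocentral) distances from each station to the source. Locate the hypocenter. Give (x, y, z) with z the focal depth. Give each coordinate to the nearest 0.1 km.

(-51.5, 30.3, 49.9)

Each station gives a sphere (x−x_i)² + (y−y_i)² + z² = d_i² (stations at z=0).
Subtracting the K sphere from L and M: z² cancels, leaving linear equations in x and y:
-30.2 x − 182.6 y = -3978.27
-108.8 x − 224.4 y = -1197.14
Solving: x ≈ -51.499, y ≈ 30.304 km (keep extra digits for the depth step; rounded: -51.5, 30.3).
Then from the K sphere: z² = 79.28² − (x − 9.4)² − (y − 39.6)² with x = -51.499, y = 30.304, so z ≈ 49.902 ≈ 49.9 km.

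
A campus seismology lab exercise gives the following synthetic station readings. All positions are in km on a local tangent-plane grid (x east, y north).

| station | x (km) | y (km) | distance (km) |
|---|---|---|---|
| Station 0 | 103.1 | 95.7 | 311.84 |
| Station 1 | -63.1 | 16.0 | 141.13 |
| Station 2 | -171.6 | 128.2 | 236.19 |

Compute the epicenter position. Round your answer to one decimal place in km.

-135.4 km east, -105.2 km north

Circle about each station: (x − 103.1)² + (y − 95.7)² = 311.84²; (x + 63.1)² + (y − 16.0)² = 141.13²; (x + 171.6)² + (y − 128.2)² = 236.19².
Subtracting the Station 0 equation from the Station 1 and Station 2 equations removes the quadratic terms:
-332.4 x − 159.4 y = 61776.02
-549.4 x + 65.0 y = 67552.17
Solving the 2×2 system: x ≈ -135.4, y ≈ -105.2 km.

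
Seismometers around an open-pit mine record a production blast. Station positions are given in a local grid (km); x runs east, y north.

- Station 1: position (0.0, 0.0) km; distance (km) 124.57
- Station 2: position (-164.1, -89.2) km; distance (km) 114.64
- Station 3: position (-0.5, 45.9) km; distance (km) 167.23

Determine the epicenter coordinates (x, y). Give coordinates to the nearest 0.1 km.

(-52.0, -113.2)

Circle about each station: x² + y² = 124.57²; (x + 164.1)² + (y + 89.2)² = 114.64²; (x + 0.5)² + (y − 45.9)² = 167.23².
Subtracting the Station 1 equation from the Station 2 and Station 3 equations removes the quadratic terms:
-328.2 x − 178.4 y = 37260.81
-1.0 x + 91.8 y = -10341.13
Solving the 2×2 system: x ≈ -52.0, y ≈ -113.2 km.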